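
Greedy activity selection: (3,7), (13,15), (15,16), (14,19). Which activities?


Greedy: pick earliest-ending, then skip overlaps.
Selected (3 activities): [(3, 7), (13, 15), (15, 16)]


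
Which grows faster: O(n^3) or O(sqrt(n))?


sublinear grows slower than cubic
O(sqrt(n)) is asymptotically smaller; O(n^3) grows faster


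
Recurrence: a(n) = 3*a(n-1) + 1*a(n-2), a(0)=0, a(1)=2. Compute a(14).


Build bottom-up:
...a(12)=934560, a(13)=3086642, a(14)=3*3086642+1*934560=10194486


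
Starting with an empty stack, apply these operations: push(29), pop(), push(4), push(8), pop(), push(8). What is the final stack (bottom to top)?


push(29) -> [29]
pop() returns 29 -> []
push(4) -> [4]
push(8) -> [4, 8]
pop() returns 8 -> [4]
push(8) -> [4, 8]
Final stack (bottom to top): [4, 8]


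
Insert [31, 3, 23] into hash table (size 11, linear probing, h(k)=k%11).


Insertions: 31->slot 9; 3->slot 3; 23->slot 1
Table: [None, 23, None, 3, None, None, None, None, None, 31, None]


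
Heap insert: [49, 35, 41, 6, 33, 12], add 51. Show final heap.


Append 51: [49, 35, 41, 6, 33, 12, 51]
Bubble up: swap idx 6(51) with idx 2(41); swap idx 2(51) with idx 0(49)
Result: [51, 35, 49, 6, 33, 12, 41]


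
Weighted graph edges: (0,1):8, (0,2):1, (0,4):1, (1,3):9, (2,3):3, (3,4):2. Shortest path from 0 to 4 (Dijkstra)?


Dijkstra from 0:
Distances: {0: 0, 1: 8, 2: 1, 3: 3, 4: 1}
Shortest distance to 4 = 1, path = [0, 4]


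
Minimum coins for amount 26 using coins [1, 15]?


dp[0]=0; dp[i]=1+min(dp[i-c] for c in coins)
...dp[21]=7, dp[22]=8, dp[23]=9, dp[24]=10, dp[25]=11, dp[26]=12
Minimum coins for 26 = 12


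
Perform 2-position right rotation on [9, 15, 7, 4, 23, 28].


Right rotate by 2: [23, 28, 9, 15, 7, 4]


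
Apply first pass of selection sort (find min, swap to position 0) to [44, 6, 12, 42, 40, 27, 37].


After one pass: [6, 44, 12, 42, 40, 27, 37]


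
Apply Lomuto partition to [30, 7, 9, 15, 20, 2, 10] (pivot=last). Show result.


Elements <= 10 go left of pivot.
Result: [7, 9, 2, 10, 20, 30, 15], pivot at index 3


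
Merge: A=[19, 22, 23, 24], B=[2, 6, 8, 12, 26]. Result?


Compare heads, take smaller each step.
Merged: [2, 6, 8, 12, 19, 22, 23, 24, 26]


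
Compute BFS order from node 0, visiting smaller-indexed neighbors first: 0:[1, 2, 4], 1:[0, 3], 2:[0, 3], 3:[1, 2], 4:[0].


BFS queue: start with [0]
Visit order: [0, 1, 2, 4, 3]


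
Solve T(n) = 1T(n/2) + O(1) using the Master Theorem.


a=1, b=2, c=0. log_2(1)=0 = c=0. Case 2: O(n^c log n) = O(log n)
Complexity: O(log n)


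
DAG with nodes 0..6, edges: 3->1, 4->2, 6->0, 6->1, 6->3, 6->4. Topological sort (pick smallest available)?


Kahn's algorithm, process smallest node first
Order: [5, 6, 0, 3, 1, 4, 2]


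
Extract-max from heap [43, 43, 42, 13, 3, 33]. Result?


Max = 43
Replace root with last, heapify down
Resulting heap: [43, 33, 42, 13, 3]


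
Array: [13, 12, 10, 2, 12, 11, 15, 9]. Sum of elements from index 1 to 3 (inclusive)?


Prefix sums: [0, 13, 25, 35, 37, 49, 60, 75, 84]
Sum[1..3] = prefix[4] - prefix[1] = 37 - 13 = 24


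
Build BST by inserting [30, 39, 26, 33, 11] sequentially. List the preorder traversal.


Root = 30; build tree by BST insertion.
Preorder traversal: [30, 26, 11, 39, 33]


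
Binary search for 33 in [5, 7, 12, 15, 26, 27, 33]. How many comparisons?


Search for 33:
[0,6] mid=3 arr[3]=15
[4,6] mid=5 arr[5]=27
[6,6] mid=6 arr[6]=33
Total: 3 comparisons


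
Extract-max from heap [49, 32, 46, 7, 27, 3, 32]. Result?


Max = 49
Replace root with last, heapify down
Resulting heap: [46, 32, 32, 7, 27, 3]


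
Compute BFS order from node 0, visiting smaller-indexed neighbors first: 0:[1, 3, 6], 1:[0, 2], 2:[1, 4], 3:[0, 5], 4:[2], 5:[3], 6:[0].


BFS queue: start with [0]
Visit order: [0, 1, 3, 6, 2, 5, 4]


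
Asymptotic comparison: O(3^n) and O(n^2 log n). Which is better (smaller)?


n^2 log n grows slower than exponential (base 3)
O(n^2 log n) is asymptotically smaller; O(3^n) grows faster


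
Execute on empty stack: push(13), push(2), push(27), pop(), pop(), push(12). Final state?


push(13) -> [13]
push(2) -> [13, 2]
push(27) -> [13, 2, 27]
pop() returns 27 -> [13, 2]
pop() returns 2 -> [13]
push(12) -> [13, 12]
Final stack (bottom to top): [13, 12]


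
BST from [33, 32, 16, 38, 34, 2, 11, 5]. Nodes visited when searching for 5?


BST root = 33
Search for 5: compare at each node
Path: [33, 32, 16, 2, 11, 5]


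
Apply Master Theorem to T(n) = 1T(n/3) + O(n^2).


a=1, b=3, c=2. log_3(1)=0 < c=2. Case 3: O(n^c) = O(n^2)
Complexity: O(n^2)


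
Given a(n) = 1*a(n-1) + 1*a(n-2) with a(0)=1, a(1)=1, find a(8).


Build bottom-up:
...a(6)=13, a(7)=21, a(8)=1*21+1*13=34


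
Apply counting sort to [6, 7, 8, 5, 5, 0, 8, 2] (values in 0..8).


Count array: [1, 0, 1, 0, 0, 2, 1, 1, 2]
Reconstruct: [0, 2, 5, 5, 6, 7, 8, 8]


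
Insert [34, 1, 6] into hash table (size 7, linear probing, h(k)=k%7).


Insertions: 34->slot 6; 1->slot 1; 6->slot 0
Table: [6, 1, None, None, None, None, 34]


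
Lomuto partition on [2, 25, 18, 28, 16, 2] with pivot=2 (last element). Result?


Elements <= 2 go left of pivot.
Result: [2, 2, 18, 28, 16, 25], pivot at index 1


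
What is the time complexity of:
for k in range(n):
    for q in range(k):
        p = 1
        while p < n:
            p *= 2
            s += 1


Per nesting level: O(n) * O(n) [triangular over k] * O(log n) = O(n^2 log n)
Complexity: O(n^2 log n)


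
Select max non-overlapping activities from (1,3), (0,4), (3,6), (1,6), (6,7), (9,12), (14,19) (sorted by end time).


Greedy: pick earliest-ending, then skip overlaps.
Selected (5 activities): [(1, 3), (3, 6), (6, 7), (9, 12), (14, 19)]


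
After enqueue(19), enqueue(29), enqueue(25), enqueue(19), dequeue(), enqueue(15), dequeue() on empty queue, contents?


enqueue(19) -> [19]
enqueue(29) -> [19, 29]
enqueue(25) -> [19, 29, 25]
enqueue(19) -> [19, 29, 25, 19]
dequeue() returns 19 -> [29, 25, 19]
enqueue(15) -> [29, 25, 19, 15]
dequeue() returns 29 -> [25, 19, 15]
Final queue (front to back): [25, 19, 15]


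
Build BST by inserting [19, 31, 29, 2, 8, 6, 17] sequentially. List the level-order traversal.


Root = 19; build tree by BST insertion.
Level-Order traversal: [19, 2, 31, 8, 29, 6, 17]


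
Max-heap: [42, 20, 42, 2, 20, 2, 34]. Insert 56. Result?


Append 56: [42, 20, 42, 2, 20, 2, 34, 56]
Bubble up: swap idx 7(56) with idx 3(2); swap idx 3(56) with idx 1(20); swap idx 1(56) with idx 0(42)
Result: [56, 42, 42, 20, 20, 2, 34, 2]


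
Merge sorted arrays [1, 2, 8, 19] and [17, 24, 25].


Compare heads, take smaller each step.
Merged: [1, 2, 8, 17, 19, 24, 25]


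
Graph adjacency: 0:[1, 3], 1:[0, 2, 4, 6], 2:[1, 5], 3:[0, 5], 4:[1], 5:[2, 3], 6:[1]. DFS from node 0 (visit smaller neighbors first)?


DFS stack-based: start with [0]
Visit order: [0, 1, 2, 5, 3, 4, 6]


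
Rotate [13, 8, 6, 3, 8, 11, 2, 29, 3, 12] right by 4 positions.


Right rotate by 4: [2, 29, 3, 12, 13, 8, 6, 3, 8, 11]


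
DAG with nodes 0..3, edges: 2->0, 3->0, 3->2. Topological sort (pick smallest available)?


Kahn's algorithm, process smallest node first
Order: [1, 3, 2, 0]


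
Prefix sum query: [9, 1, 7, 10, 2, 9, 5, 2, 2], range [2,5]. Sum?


Prefix sums: [0, 9, 10, 17, 27, 29, 38, 43, 45, 47]
Sum[2..5] = prefix[6] - prefix[2] = 38 - 10 = 28


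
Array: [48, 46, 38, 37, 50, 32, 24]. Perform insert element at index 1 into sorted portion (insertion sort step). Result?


After one pass: [46, 48, 38, 37, 50, 32, 24]


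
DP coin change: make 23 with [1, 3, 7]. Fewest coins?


dp[0]=0; dp[i]=1+min(dp[i-c] for c in coins)
...dp[18]=4, dp[19]=5, dp[20]=4, dp[21]=3, dp[22]=4, dp[23]=5
Minimum coins for 23 = 5


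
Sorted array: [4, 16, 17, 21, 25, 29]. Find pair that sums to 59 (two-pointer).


Two pointers: lo=0, hi=5
No pair sums to 59


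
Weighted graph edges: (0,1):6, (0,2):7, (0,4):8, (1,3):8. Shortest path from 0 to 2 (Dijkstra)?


Dijkstra from 0:
Distances: {0: 0, 1: 6, 2: 7, 3: 14, 4: 8}
Shortest distance to 2 = 7, path = [0, 2]


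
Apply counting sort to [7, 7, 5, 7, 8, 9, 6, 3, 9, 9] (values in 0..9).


Count array: [0, 0, 0, 1, 0, 1, 1, 3, 1, 3]
Reconstruct: [3, 5, 6, 7, 7, 7, 8, 9, 9, 9]


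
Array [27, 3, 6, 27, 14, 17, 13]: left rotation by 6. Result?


Left rotate by 6: [13, 27, 3, 6, 27, 14, 17]


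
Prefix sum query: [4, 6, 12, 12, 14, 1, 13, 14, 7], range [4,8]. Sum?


Prefix sums: [0, 4, 10, 22, 34, 48, 49, 62, 76, 83]
Sum[4..8] = prefix[9] - prefix[4] = 83 - 34 = 49


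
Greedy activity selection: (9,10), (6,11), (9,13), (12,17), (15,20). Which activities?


Greedy: pick earliest-ending, then skip overlaps.
Selected (2 activities): [(9, 10), (12, 17)]


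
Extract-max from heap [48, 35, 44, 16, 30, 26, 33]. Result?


Max = 48
Replace root with last, heapify down
Resulting heap: [44, 35, 33, 16, 30, 26]


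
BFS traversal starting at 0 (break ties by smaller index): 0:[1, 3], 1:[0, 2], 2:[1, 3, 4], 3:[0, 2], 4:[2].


BFS queue: start with [0]
Visit order: [0, 1, 3, 2, 4]


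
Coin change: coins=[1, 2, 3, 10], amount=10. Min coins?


dp[0]=0; dp[i]=1+min(dp[i-c] for c in coins)
...dp[5]=2, dp[6]=2, dp[7]=3, dp[8]=3, dp[9]=3, dp[10]=1
Minimum coins for 10 = 1


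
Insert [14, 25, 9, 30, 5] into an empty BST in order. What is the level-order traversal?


Root = 14; build tree by BST insertion.
Level-Order traversal: [14, 9, 25, 5, 30]


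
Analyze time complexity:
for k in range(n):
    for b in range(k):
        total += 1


Per nesting level: O(n) * O(n) [triangular over k] = O(n^2)
Complexity: O(n^2)


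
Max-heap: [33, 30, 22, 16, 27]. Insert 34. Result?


Append 34: [33, 30, 22, 16, 27, 34]
Bubble up: swap idx 5(34) with idx 2(22); swap idx 2(34) with idx 0(33)
Result: [34, 30, 33, 16, 27, 22]


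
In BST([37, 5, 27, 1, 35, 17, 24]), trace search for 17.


BST root = 37
Search for 17: compare at each node
Path: [37, 5, 27, 17]


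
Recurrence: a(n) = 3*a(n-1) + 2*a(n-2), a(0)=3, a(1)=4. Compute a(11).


Build bottom-up:
...a(9)=127126, a(10)=452766, a(11)=3*452766+2*127126=1612550


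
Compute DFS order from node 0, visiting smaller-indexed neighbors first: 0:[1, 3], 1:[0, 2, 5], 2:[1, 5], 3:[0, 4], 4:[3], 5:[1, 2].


DFS stack-based: start with [0]
Visit order: [0, 1, 2, 5, 3, 4]


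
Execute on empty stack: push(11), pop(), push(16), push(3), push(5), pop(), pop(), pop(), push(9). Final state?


push(11) -> [11]
pop() returns 11 -> []
push(16) -> [16]
push(3) -> [16, 3]
push(5) -> [16, 3, 5]
pop() returns 5 -> [16, 3]
pop() returns 3 -> [16]
pop() returns 16 -> []
push(9) -> [9]
Final stack (bottom to top): [9]


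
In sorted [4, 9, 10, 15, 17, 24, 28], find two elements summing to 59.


Two pointers: lo=0, hi=6
No pair sums to 59


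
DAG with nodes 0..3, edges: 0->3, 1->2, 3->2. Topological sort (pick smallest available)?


Kahn's algorithm, process smallest node first
Order: [0, 1, 3, 2]


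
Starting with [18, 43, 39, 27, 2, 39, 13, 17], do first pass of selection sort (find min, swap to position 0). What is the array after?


After one pass: [2, 43, 39, 27, 18, 39, 13, 17]


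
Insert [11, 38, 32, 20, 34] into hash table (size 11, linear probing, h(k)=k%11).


Insertions: 11->slot 0; 38->slot 5; 32->slot 10; 20->slot 9; 34->slot 1
Table: [11, 34, None, None, None, 38, None, None, None, 20, 32]


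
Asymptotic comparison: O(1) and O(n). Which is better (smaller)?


constant grows slower than linear
O(1) is asymptotically smaller; O(n) grows faster


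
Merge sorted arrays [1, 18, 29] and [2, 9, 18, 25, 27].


Compare heads, take smaller each step.
Merged: [1, 2, 9, 18, 18, 25, 27, 29]


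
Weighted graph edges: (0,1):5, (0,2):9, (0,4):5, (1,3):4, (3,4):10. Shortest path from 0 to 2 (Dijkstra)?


Dijkstra from 0:
Distances: {0: 0, 1: 5, 2: 9, 3: 9, 4: 5}
Shortest distance to 2 = 9, path = [0, 2]


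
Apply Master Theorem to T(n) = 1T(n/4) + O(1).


a=1, b=4, c=0. log_4(1)=0 = c=0. Case 2: O(n^c log n) = O(log n)
Complexity: O(log n)


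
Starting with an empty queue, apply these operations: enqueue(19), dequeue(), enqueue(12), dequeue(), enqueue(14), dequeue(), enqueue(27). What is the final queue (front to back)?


enqueue(19) -> [19]
dequeue() returns 19 -> []
enqueue(12) -> [12]
dequeue() returns 12 -> []
enqueue(14) -> [14]
dequeue() returns 14 -> []
enqueue(27) -> [27]
Final queue (front to back): [27]


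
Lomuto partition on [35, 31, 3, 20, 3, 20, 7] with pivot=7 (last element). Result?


Elements <= 7 go left of pivot.
Result: [3, 3, 7, 20, 31, 20, 35], pivot at index 2


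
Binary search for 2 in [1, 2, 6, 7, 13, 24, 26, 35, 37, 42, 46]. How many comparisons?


Search for 2:
[0,10] mid=5 arr[5]=24
[0,4] mid=2 arr[2]=6
[0,1] mid=0 arr[0]=1
[1,1] mid=1 arr[1]=2
Total: 4 comparisons


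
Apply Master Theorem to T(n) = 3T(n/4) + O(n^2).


a=3, b=4, c=2. log_4(3)=0.792 < c=2. Case 3: O(n^c) = O(n^2)
Complexity: O(n^2)


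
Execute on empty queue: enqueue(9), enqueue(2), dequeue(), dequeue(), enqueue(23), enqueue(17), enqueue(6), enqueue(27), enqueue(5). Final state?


enqueue(9) -> [9]
enqueue(2) -> [9, 2]
dequeue() returns 9 -> [2]
dequeue() returns 2 -> []
enqueue(23) -> [23]
enqueue(17) -> [23, 17]
enqueue(6) -> [23, 17, 6]
enqueue(27) -> [23, 17, 6, 27]
enqueue(5) -> [23, 17, 6, 27, 5]
Final queue (front to back): [23, 17, 6, 27, 5]


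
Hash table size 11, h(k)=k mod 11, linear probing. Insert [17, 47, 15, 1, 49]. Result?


Insertions: 17->slot 6; 47->slot 3; 15->slot 4; 1->slot 1; 49->slot 5
Table: [None, 1, None, 47, 15, 49, 17, None, None, None, None]


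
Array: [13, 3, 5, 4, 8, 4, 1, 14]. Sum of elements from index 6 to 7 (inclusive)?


Prefix sums: [0, 13, 16, 21, 25, 33, 37, 38, 52]
Sum[6..7] = prefix[8] - prefix[6] = 52 - 37 = 15


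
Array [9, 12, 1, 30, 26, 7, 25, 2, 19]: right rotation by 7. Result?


Right rotate by 7: [1, 30, 26, 7, 25, 2, 19, 9, 12]


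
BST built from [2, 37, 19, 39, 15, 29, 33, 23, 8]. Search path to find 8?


BST root = 2
Search for 8: compare at each node
Path: [2, 37, 19, 15, 8]


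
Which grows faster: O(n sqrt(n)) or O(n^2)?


n^1.5 grows slower than quadratic
O(n sqrt(n)) is asymptotically smaller; O(n^2) grows faster


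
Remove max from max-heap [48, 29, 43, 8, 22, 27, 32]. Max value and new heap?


Max = 48
Replace root with last, heapify down
Resulting heap: [43, 29, 32, 8, 22, 27]


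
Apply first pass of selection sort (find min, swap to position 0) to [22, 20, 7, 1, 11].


After one pass: [1, 20, 7, 22, 11]


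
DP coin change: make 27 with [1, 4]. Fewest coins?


dp[0]=0; dp[i]=1+min(dp[i-c] for c in coins)
...dp[22]=7, dp[23]=8, dp[24]=6, dp[25]=7, dp[26]=8, dp[27]=9
Minimum coins for 27 = 9


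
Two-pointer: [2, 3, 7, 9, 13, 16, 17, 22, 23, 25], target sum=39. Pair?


Two pointers: lo=0, hi=9
Found pair: (16, 23) summing to 39


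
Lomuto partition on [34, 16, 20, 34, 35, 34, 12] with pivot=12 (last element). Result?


Elements <= 12 go left of pivot.
Result: [12, 16, 20, 34, 35, 34, 34], pivot at index 0


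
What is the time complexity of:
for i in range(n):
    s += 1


Per nesting level: O(n) = O(n)
Complexity: O(n)


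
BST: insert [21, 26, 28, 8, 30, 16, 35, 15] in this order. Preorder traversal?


Root = 21; build tree by BST insertion.
Preorder traversal: [21, 8, 16, 15, 26, 28, 30, 35]


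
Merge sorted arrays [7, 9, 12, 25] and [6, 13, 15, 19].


Compare heads, take smaller each step.
Merged: [6, 7, 9, 12, 13, 15, 19, 25]


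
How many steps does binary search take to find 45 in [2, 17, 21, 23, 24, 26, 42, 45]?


Search for 45:
[0,7] mid=3 arr[3]=23
[4,7] mid=5 arr[5]=26
[6,7] mid=6 arr[6]=42
[7,7] mid=7 arr[7]=45
Total: 4 comparisons


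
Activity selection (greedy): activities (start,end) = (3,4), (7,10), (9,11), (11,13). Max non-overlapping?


Greedy: pick earliest-ending, then skip overlaps.
Selected (3 activities): [(3, 4), (7, 10), (11, 13)]


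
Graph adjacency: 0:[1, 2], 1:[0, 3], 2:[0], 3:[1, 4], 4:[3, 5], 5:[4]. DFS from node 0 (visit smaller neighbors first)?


DFS stack-based: start with [0]
Visit order: [0, 1, 3, 4, 5, 2]


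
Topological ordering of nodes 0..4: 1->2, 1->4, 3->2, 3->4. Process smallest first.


Kahn's algorithm, process smallest node first
Order: [0, 1, 3, 2, 4]


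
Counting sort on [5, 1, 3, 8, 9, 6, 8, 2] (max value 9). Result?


Count array: [0, 1, 1, 1, 0, 1, 1, 0, 2, 1]
Reconstruct: [1, 2, 3, 5, 6, 8, 8, 9]


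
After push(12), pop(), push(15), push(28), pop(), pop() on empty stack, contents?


push(12) -> [12]
pop() returns 12 -> []
push(15) -> [15]
push(28) -> [15, 28]
pop() returns 28 -> [15]
pop() returns 15 -> []
Final stack (bottom to top): []


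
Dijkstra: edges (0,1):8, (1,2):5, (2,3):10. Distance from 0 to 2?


Dijkstra from 0:
Distances: {0: 0, 1: 8, 2: 13, 3: 23}
Shortest distance to 2 = 13, path = [0, 1, 2]


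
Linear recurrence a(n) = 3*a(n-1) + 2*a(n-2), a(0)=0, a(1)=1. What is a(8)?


Build bottom-up:
...a(6)=495, a(7)=1763, a(8)=3*1763+2*495=6279


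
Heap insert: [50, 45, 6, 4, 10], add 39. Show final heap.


Append 39: [50, 45, 6, 4, 10, 39]
Bubble up: swap idx 5(39) with idx 2(6)
Result: [50, 45, 39, 4, 10, 6]


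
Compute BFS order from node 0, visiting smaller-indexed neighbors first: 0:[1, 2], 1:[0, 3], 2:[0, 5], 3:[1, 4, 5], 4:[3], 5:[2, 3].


BFS queue: start with [0]
Visit order: [0, 1, 2, 3, 5, 4]


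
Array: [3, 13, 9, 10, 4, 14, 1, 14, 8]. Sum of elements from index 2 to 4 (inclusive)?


Prefix sums: [0, 3, 16, 25, 35, 39, 53, 54, 68, 76]
Sum[2..4] = prefix[5] - prefix[2] = 39 - 16 = 23


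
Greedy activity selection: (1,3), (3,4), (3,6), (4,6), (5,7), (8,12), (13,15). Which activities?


Greedy: pick earliest-ending, then skip overlaps.
Selected (5 activities): [(1, 3), (3, 4), (4, 6), (8, 12), (13, 15)]


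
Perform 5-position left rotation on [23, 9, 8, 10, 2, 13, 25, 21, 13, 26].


Left rotate by 5: [13, 25, 21, 13, 26, 23, 9, 8, 10, 2]


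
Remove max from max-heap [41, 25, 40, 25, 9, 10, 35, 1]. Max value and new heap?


Max = 41
Replace root with last, heapify down
Resulting heap: [40, 25, 35, 25, 9, 10, 1]


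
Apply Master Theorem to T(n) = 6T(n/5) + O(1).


a=6, b=5, c=0. log_5(6)=1.113 > c=0. Case 1: O(n^log_b(a)) = O(n^1.113)
Complexity: O(n^1.113)


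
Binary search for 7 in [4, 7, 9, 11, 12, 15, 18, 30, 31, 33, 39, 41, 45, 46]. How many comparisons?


Search for 7:
[0,13] mid=6 arr[6]=18
[0,5] mid=2 arr[2]=9
[0,1] mid=0 arr[0]=4
[1,1] mid=1 arr[1]=7
Total: 4 comparisons


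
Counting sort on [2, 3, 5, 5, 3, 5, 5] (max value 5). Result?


Count array: [0, 0, 1, 2, 0, 4]
Reconstruct: [2, 3, 3, 5, 5, 5, 5]


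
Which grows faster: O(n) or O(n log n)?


linear grows slower than linearithmic
O(n) is asymptotically smaller; O(n log n) grows faster


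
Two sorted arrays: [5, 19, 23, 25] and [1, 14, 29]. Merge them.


Compare heads, take smaller each step.
Merged: [1, 5, 14, 19, 23, 25, 29]


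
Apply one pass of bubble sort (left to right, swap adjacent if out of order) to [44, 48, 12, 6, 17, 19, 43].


After one pass: [44, 12, 6, 17, 19, 43, 48]


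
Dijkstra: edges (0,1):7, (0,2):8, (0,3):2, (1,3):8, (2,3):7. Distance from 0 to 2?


Dijkstra from 0:
Distances: {0: 0, 1: 7, 2: 8, 3: 2}
Shortest distance to 2 = 8, path = [0, 2]


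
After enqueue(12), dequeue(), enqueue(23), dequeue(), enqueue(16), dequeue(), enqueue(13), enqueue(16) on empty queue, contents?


enqueue(12) -> [12]
dequeue() returns 12 -> []
enqueue(23) -> [23]
dequeue() returns 23 -> []
enqueue(16) -> [16]
dequeue() returns 16 -> []
enqueue(13) -> [13]
enqueue(16) -> [13, 16]
Final queue (front to back): [13, 16]


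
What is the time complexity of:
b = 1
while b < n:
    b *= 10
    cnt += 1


Per nesting level: O(log n) = O(log n)
Complexity: O(log n)


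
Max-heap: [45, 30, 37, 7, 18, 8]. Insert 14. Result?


Append 14: [45, 30, 37, 7, 18, 8, 14]
Bubble up: no swaps needed
Result: [45, 30, 37, 7, 18, 8, 14]


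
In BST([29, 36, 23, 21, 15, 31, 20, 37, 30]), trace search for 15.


BST root = 29
Search for 15: compare at each node
Path: [29, 23, 21, 15]


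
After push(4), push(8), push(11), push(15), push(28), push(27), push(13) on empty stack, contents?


push(4) -> [4]
push(8) -> [4, 8]
push(11) -> [4, 8, 11]
push(15) -> [4, 8, 11, 15]
push(28) -> [4, 8, 11, 15, 28]
push(27) -> [4, 8, 11, 15, 28, 27]
push(13) -> [4, 8, 11, 15, 28, 27, 13]
Final stack (bottom to top): [4, 8, 11, 15, 28, 27, 13]


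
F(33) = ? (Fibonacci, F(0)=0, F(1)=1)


F(n)=F(n-1)+F(n-2)
...F(31)=1346269, F(32)=2178309, F(33)=3524578


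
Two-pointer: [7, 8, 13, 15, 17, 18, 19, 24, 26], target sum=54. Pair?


Two pointers: lo=0, hi=8
No pair sums to 54


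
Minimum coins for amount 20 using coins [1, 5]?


dp[0]=0; dp[i]=1+min(dp[i-c] for c in coins)
...dp[15]=3, dp[16]=4, dp[17]=5, dp[18]=6, dp[19]=7, dp[20]=4
Minimum coins for 20 = 4


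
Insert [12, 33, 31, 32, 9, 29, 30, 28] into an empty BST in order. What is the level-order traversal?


Root = 12; build tree by BST insertion.
Level-Order traversal: [12, 9, 33, 31, 29, 32, 28, 30]


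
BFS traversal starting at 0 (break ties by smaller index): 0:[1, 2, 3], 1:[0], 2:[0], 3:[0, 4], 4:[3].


BFS queue: start with [0]
Visit order: [0, 1, 2, 3, 4]


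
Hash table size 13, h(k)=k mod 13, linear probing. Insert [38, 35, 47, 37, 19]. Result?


Insertions: 38->slot 12; 35->slot 9; 47->slot 8; 37->slot 11; 19->slot 6
Table: [None, None, None, None, None, None, 19, None, 47, 35, None, 37, 38]


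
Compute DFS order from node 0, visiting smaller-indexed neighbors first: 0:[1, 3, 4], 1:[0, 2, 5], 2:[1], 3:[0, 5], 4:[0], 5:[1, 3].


DFS stack-based: start with [0]
Visit order: [0, 1, 2, 5, 3, 4]


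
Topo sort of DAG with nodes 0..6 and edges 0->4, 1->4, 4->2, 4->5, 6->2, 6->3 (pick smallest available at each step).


Kahn's algorithm, process smallest node first
Order: [0, 1, 4, 5, 6, 2, 3]


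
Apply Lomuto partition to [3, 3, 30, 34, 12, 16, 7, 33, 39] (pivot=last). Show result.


Elements <= 39 go left of pivot.
Result: [3, 3, 30, 34, 12, 16, 7, 33, 39], pivot at index 8


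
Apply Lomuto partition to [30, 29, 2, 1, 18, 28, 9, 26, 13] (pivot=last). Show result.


Elements <= 13 go left of pivot.
Result: [2, 1, 9, 13, 18, 28, 30, 26, 29], pivot at index 3


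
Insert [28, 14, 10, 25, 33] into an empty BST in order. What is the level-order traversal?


Root = 28; build tree by BST insertion.
Level-Order traversal: [28, 14, 33, 10, 25]


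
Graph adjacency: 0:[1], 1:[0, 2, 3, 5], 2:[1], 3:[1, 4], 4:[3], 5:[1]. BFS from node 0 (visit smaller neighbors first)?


BFS queue: start with [0]
Visit order: [0, 1, 2, 3, 5, 4]


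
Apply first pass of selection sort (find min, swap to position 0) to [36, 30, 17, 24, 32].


After one pass: [17, 30, 36, 24, 32]


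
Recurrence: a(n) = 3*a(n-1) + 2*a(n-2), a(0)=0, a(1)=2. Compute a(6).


Build bottom-up:
...a(4)=78, a(5)=278, a(6)=3*278+2*78=990


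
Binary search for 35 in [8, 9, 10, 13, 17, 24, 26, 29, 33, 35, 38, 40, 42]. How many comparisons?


Search for 35:
[0,12] mid=6 arr[6]=26
[7,12] mid=9 arr[9]=35
Total: 2 comparisons


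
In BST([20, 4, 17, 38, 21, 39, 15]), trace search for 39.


BST root = 20
Search for 39: compare at each node
Path: [20, 38, 39]


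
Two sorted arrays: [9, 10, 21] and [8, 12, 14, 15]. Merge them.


Compare heads, take smaller each step.
Merged: [8, 9, 10, 12, 14, 15, 21]


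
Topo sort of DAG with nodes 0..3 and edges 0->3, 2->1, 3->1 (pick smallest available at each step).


Kahn's algorithm, process smallest node first
Order: [0, 2, 3, 1]


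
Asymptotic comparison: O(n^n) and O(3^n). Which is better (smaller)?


exponential (base 3) grows slower than n^n
O(3^n) is asymptotically smaller; O(n^n) grows faster


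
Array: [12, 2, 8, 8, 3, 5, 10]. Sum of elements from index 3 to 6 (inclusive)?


Prefix sums: [0, 12, 14, 22, 30, 33, 38, 48]
Sum[3..6] = prefix[7] - prefix[3] = 48 - 22 = 26


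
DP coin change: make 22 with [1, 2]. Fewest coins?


dp[0]=0; dp[i]=1+min(dp[i-c] for c in coins)
...dp[17]=9, dp[18]=9, dp[19]=10, dp[20]=10, dp[21]=11, dp[22]=11
Minimum coins for 22 = 11


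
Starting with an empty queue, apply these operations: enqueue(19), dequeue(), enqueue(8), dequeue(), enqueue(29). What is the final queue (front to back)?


enqueue(19) -> [19]
dequeue() returns 19 -> []
enqueue(8) -> [8]
dequeue() returns 8 -> []
enqueue(29) -> [29]
Final queue (front to back): [29]


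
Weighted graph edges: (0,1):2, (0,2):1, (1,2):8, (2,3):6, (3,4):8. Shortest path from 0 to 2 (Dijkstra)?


Dijkstra from 0:
Distances: {0: 0, 1: 2, 2: 1, 3: 7, 4: 15}
Shortest distance to 2 = 1, path = [0, 2]


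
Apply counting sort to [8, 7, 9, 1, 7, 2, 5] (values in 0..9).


Count array: [0, 1, 1, 0, 0, 1, 0, 2, 1, 1]
Reconstruct: [1, 2, 5, 7, 7, 8, 9]


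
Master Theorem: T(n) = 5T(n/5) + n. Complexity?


a=5, b=5, c=1. log_5(5)=1 = c=1. Case 2: O(n^c log n) = O(n log n)
Complexity: O(n log n)


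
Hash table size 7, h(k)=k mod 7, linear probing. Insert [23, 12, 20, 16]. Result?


Insertions: 23->slot 2; 12->slot 5; 20->slot 6; 16->slot 3
Table: [None, None, 23, 16, None, 12, 20]


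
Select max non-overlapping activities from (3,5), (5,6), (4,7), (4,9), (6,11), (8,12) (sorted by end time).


Greedy: pick earliest-ending, then skip overlaps.
Selected (3 activities): [(3, 5), (5, 6), (6, 11)]


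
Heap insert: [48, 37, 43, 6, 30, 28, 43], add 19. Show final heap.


Append 19: [48, 37, 43, 6, 30, 28, 43, 19]
Bubble up: swap idx 7(19) with idx 3(6)
Result: [48, 37, 43, 19, 30, 28, 43, 6]


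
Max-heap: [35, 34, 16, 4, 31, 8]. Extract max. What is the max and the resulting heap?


Max = 35
Replace root with last, heapify down
Resulting heap: [34, 31, 16, 4, 8]


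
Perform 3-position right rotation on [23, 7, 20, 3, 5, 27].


Right rotate by 3: [3, 5, 27, 23, 7, 20]


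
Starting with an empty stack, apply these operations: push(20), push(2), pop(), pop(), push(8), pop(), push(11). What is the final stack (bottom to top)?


push(20) -> [20]
push(2) -> [20, 2]
pop() returns 2 -> [20]
pop() returns 20 -> []
push(8) -> [8]
pop() returns 8 -> []
push(11) -> [11]
Final stack (bottom to top): [11]


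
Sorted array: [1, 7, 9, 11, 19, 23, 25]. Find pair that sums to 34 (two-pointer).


Two pointers: lo=0, hi=6
Found pair: (9, 25) summing to 34


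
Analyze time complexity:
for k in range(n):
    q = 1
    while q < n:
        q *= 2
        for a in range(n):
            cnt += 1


Per nesting level: O(n) * O(log n) * O(n) = O(n^2 log n)
Complexity: O(n^2 log n)


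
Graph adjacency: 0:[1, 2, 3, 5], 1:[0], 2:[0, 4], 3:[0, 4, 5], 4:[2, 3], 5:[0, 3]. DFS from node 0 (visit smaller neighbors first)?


DFS stack-based: start with [0]
Visit order: [0, 1, 2, 4, 3, 5]


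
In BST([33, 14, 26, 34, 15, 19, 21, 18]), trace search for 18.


BST root = 33
Search for 18: compare at each node
Path: [33, 14, 26, 15, 19, 18]


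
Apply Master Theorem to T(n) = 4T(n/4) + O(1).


a=4, b=4, c=0. log_4(4)=1 > c=0. Case 1: O(n^log_b(a)) = O(n)
Complexity: O(n)


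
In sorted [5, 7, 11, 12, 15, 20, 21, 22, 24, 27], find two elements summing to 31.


Two pointers: lo=0, hi=9
Found pair: (7, 24) summing to 31


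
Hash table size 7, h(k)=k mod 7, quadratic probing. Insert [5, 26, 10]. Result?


Insertions: 5->slot 5; 26->slot 6; 10->slot 3
Table: [None, None, None, 10, None, 5, 26]


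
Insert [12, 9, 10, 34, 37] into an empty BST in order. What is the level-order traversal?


Root = 12; build tree by BST insertion.
Level-Order traversal: [12, 9, 34, 10, 37]


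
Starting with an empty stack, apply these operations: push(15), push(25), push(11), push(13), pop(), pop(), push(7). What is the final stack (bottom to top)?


push(15) -> [15]
push(25) -> [15, 25]
push(11) -> [15, 25, 11]
push(13) -> [15, 25, 11, 13]
pop() returns 13 -> [15, 25, 11]
pop() returns 11 -> [15, 25]
push(7) -> [15, 25, 7]
Final stack (bottom to top): [15, 25, 7]


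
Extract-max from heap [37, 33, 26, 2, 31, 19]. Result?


Max = 37
Replace root with last, heapify down
Resulting heap: [33, 31, 26, 2, 19]


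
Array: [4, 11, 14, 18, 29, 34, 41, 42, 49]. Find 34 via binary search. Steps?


Search for 34:
[0,8] mid=4 arr[4]=29
[5,8] mid=6 arr[6]=41
[5,5] mid=5 arr[5]=34
Total: 3 comparisons


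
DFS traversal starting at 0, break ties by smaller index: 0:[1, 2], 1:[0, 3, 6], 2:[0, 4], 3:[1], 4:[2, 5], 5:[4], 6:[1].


DFS stack-based: start with [0]
Visit order: [0, 1, 3, 6, 2, 4, 5]


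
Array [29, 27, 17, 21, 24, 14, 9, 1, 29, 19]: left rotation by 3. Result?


Left rotate by 3: [21, 24, 14, 9, 1, 29, 19, 29, 27, 17]


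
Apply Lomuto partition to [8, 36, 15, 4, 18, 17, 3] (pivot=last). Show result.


Elements <= 3 go left of pivot.
Result: [3, 36, 15, 4, 18, 17, 8], pivot at index 0


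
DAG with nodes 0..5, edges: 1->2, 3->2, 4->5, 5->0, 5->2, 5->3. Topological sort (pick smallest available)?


Kahn's algorithm, process smallest node first
Order: [1, 4, 5, 0, 3, 2]


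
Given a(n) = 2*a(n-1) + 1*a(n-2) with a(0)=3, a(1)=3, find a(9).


Build bottom-up:
...a(7)=717, a(8)=1731, a(9)=2*1731+1*717=4179


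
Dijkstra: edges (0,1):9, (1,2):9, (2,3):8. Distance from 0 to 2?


Dijkstra from 0:
Distances: {0: 0, 1: 9, 2: 18, 3: 26}
Shortest distance to 2 = 18, path = [0, 1, 2]


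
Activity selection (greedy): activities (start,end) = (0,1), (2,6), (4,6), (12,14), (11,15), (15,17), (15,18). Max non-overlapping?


Greedy: pick earliest-ending, then skip overlaps.
Selected (4 activities): [(0, 1), (2, 6), (12, 14), (15, 17)]


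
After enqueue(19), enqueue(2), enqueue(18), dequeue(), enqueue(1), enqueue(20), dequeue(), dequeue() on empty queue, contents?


enqueue(19) -> [19]
enqueue(2) -> [19, 2]
enqueue(18) -> [19, 2, 18]
dequeue() returns 19 -> [2, 18]
enqueue(1) -> [2, 18, 1]
enqueue(20) -> [2, 18, 1, 20]
dequeue() returns 2 -> [18, 1, 20]
dequeue() returns 18 -> [1, 20]
Final queue (front to back): [1, 20]


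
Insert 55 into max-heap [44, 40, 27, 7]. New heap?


Append 55: [44, 40, 27, 7, 55]
Bubble up: swap idx 4(55) with idx 1(40); swap idx 1(55) with idx 0(44)
Result: [55, 44, 27, 7, 40]


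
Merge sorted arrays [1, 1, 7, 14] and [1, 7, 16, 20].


Compare heads, take smaller each step.
Merged: [1, 1, 1, 7, 7, 14, 16, 20]


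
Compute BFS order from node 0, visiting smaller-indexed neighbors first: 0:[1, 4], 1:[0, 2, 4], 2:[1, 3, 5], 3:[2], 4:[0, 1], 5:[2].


BFS queue: start with [0]
Visit order: [0, 1, 4, 2, 3, 5]


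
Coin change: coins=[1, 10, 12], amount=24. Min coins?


dp[0]=0; dp[i]=1+min(dp[i-c] for c in coins)
...dp[19]=8, dp[20]=2, dp[21]=3, dp[22]=2, dp[23]=3, dp[24]=2
Minimum coins for 24 = 2


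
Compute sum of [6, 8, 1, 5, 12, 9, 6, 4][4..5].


Prefix sums: [0, 6, 14, 15, 20, 32, 41, 47, 51]
Sum[4..5] = prefix[6] - prefix[4] = 41 - 20 = 21


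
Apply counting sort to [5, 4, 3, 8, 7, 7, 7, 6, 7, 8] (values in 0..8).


Count array: [0, 0, 0, 1, 1, 1, 1, 4, 2]
Reconstruct: [3, 4, 5, 6, 7, 7, 7, 7, 8, 8]


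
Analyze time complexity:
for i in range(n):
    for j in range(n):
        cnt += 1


Per nesting level: O(n) * O(n) = O(n^2)
Complexity: O(n^2)


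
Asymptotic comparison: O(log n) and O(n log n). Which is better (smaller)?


logarithmic grows slower than linearithmic
O(log n) is asymptotically smaller; O(n log n) grows faster


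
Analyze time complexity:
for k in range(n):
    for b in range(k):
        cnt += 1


Per nesting level: O(n) * O(n) [triangular over k] = O(n^2)
Complexity: O(n^2)


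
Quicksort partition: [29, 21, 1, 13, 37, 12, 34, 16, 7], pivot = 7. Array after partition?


Elements <= 7 go left of pivot.
Result: [1, 7, 29, 13, 37, 12, 34, 16, 21], pivot at index 1


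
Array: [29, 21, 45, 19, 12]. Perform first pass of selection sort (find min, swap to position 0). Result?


After one pass: [12, 21, 45, 19, 29]


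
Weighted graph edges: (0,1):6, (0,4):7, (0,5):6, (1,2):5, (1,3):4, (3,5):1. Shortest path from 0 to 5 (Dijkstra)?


Dijkstra from 0:
Distances: {0: 0, 1: 6, 2: 11, 3: 7, 4: 7, 5: 6}
Shortest distance to 5 = 6, path = [0, 5]


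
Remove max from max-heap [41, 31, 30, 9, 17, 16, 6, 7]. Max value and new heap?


Max = 41
Replace root with last, heapify down
Resulting heap: [31, 17, 30, 9, 7, 16, 6]


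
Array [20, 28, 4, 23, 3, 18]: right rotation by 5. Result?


Right rotate by 5: [28, 4, 23, 3, 18, 20]


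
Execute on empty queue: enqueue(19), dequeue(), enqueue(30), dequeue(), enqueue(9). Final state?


enqueue(19) -> [19]
dequeue() returns 19 -> []
enqueue(30) -> [30]
dequeue() returns 30 -> []
enqueue(9) -> [9]
Final queue (front to back): [9]


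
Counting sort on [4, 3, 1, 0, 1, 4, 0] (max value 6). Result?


Count array: [2, 2, 0, 1, 2, 0, 0]
Reconstruct: [0, 0, 1, 1, 3, 4, 4]


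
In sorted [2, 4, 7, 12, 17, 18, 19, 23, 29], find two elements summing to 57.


Two pointers: lo=0, hi=8
No pair sums to 57


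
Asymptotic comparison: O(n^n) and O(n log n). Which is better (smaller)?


linearithmic grows slower than n^n
O(n log n) is asymptotically smaller; O(n^n) grows faster


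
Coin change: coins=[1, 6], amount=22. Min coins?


dp[0]=0; dp[i]=1+min(dp[i-c] for c in coins)
...dp[17]=7, dp[18]=3, dp[19]=4, dp[20]=5, dp[21]=6, dp[22]=7
Minimum coins for 22 = 7


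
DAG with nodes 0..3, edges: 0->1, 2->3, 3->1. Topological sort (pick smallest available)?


Kahn's algorithm, process smallest node first
Order: [0, 2, 3, 1]


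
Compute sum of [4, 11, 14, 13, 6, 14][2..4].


Prefix sums: [0, 4, 15, 29, 42, 48, 62]
Sum[2..4] = prefix[5] - prefix[2] = 48 - 15 = 33


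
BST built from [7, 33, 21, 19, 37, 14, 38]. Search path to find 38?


BST root = 7
Search for 38: compare at each node
Path: [7, 33, 37, 38]


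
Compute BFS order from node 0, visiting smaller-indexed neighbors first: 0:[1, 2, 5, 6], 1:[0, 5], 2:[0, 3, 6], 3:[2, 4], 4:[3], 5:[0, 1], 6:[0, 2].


BFS queue: start with [0]
Visit order: [0, 1, 2, 5, 6, 3, 4]


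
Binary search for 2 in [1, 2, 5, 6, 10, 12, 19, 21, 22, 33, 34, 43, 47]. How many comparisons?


Search for 2:
[0,12] mid=6 arr[6]=19
[0,5] mid=2 arr[2]=5
[0,1] mid=0 arr[0]=1
[1,1] mid=1 arr[1]=2
Total: 4 comparisons


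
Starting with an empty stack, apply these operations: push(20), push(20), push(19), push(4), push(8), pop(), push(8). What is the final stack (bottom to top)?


push(20) -> [20]
push(20) -> [20, 20]
push(19) -> [20, 20, 19]
push(4) -> [20, 20, 19, 4]
push(8) -> [20, 20, 19, 4, 8]
pop() returns 8 -> [20, 20, 19, 4]
push(8) -> [20, 20, 19, 4, 8]
Final stack (bottom to top): [20, 20, 19, 4, 8]


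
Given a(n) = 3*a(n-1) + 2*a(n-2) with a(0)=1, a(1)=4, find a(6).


Build bottom-up:
...a(4)=178, a(5)=634, a(6)=3*634+2*178=2258


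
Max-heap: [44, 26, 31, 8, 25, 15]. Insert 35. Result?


Append 35: [44, 26, 31, 8, 25, 15, 35]
Bubble up: swap idx 6(35) with idx 2(31)
Result: [44, 26, 35, 8, 25, 15, 31]


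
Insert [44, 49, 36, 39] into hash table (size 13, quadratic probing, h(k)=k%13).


Insertions: 44->slot 5; 49->slot 10; 36->slot 11; 39->slot 0
Table: [39, None, None, None, None, 44, None, None, None, None, 49, 36, None]


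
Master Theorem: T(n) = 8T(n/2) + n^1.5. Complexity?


a=8, b=2, c=1.5. log_2(8)=3 > c=1.5. Case 1: O(n^log_b(a)) = O(n^3)
Complexity: O(n^3)


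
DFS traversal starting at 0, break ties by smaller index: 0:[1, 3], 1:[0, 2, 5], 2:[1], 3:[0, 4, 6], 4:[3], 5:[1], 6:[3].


DFS stack-based: start with [0]
Visit order: [0, 1, 2, 5, 3, 4, 6]


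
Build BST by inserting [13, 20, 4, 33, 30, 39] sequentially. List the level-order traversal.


Root = 13; build tree by BST insertion.
Level-Order traversal: [13, 4, 20, 33, 30, 39]


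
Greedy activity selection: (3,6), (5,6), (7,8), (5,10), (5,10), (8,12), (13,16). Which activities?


Greedy: pick earliest-ending, then skip overlaps.
Selected (4 activities): [(3, 6), (7, 8), (8, 12), (13, 16)]


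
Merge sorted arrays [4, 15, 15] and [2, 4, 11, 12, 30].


Compare heads, take smaller each step.
Merged: [2, 4, 4, 11, 12, 15, 15, 30]


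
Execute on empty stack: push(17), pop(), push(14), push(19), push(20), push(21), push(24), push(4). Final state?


push(17) -> [17]
pop() returns 17 -> []
push(14) -> [14]
push(19) -> [14, 19]
push(20) -> [14, 19, 20]
push(21) -> [14, 19, 20, 21]
push(24) -> [14, 19, 20, 21, 24]
push(4) -> [14, 19, 20, 21, 24, 4]
Final stack (bottom to top): [14, 19, 20, 21, 24, 4]


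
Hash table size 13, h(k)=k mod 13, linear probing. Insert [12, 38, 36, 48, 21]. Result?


Insertions: 12->slot 12; 38->slot 0; 36->slot 10; 48->slot 9; 21->slot 8
Table: [38, None, None, None, None, None, None, None, 21, 48, 36, None, 12]


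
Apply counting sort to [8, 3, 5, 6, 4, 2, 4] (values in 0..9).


Count array: [0, 0, 1, 1, 2, 1, 1, 0, 1, 0]
Reconstruct: [2, 3, 4, 4, 5, 6, 8]


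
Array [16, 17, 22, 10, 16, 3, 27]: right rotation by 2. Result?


Right rotate by 2: [3, 27, 16, 17, 22, 10, 16]


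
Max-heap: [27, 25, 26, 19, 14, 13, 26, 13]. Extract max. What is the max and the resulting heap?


Max = 27
Replace root with last, heapify down
Resulting heap: [26, 25, 26, 19, 14, 13, 13]


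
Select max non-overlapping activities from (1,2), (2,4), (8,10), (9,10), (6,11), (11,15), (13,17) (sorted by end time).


Greedy: pick earliest-ending, then skip overlaps.
Selected (4 activities): [(1, 2), (2, 4), (8, 10), (11, 15)]


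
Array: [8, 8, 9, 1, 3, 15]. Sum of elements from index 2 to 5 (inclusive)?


Prefix sums: [0, 8, 16, 25, 26, 29, 44]
Sum[2..5] = prefix[6] - prefix[2] = 44 - 16 = 28


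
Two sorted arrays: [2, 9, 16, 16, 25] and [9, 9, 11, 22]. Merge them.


Compare heads, take smaller each step.
Merged: [2, 9, 9, 9, 11, 16, 16, 22, 25]


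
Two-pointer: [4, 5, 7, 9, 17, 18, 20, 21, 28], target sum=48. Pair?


Two pointers: lo=0, hi=8
Found pair: (20, 28) summing to 48


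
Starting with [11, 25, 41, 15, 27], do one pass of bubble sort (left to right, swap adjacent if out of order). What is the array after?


After one pass: [11, 25, 15, 27, 41]


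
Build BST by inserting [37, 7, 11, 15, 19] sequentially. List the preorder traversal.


Root = 37; build tree by BST insertion.
Preorder traversal: [37, 7, 11, 15, 19]


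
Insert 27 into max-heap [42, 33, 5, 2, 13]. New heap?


Append 27: [42, 33, 5, 2, 13, 27]
Bubble up: swap idx 5(27) with idx 2(5)
Result: [42, 33, 27, 2, 13, 5]


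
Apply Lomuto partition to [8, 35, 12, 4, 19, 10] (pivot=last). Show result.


Elements <= 10 go left of pivot.
Result: [8, 4, 10, 35, 19, 12], pivot at index 2


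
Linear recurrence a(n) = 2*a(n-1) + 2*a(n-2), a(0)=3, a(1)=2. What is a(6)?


Build bottom-up:
...a(4)=68, a(5)=184, a(6)=2*184+2*68=504


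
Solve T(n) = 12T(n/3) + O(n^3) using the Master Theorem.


a=12, b=3, c=3. log_3(12)=2.262 < c=3. Case 3: O(n^c) = O(n^3)
Complexity: O(n^3)
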